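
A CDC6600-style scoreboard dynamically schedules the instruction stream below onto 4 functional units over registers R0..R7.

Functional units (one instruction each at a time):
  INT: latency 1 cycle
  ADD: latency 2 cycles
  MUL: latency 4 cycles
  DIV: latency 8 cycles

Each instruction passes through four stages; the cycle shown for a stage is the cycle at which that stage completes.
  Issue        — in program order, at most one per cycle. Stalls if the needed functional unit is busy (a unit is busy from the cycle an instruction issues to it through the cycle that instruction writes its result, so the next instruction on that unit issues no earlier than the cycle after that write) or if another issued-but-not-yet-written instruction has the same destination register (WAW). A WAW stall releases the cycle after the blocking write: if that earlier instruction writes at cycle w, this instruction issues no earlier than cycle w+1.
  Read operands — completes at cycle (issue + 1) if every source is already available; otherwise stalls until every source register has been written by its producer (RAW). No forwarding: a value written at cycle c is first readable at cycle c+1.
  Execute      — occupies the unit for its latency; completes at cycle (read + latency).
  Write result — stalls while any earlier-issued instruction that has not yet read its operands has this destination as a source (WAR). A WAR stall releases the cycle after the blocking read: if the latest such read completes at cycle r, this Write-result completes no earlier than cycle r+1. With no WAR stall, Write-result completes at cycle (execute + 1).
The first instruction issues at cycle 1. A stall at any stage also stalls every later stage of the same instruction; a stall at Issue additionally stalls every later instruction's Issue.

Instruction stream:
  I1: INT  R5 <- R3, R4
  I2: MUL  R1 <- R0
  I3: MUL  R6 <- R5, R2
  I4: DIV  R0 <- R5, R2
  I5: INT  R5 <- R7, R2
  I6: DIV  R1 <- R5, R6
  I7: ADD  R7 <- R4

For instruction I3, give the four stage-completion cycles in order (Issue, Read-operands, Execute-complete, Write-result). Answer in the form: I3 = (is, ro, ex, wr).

I1: IS=1 RO=2 EX=3 WR=4
I2: IS=2 RO=3 EX=7 WR=8
I3: IS=9 RO=10 EX=14 WR=15  [struct: MUL busy until I2 writes@8]
I4: IS=10 RO=11 EX=19 WR=20
I5: IS=11 RO=12 EX=13 WR=14
I6: IS=21 RO=22 EX=30 WR=31  [struct: DIV busy until I4 writes@20]
I7: IS=22 RO=23 EX=25 WR=26

I3 = (9, 10, 14, 15)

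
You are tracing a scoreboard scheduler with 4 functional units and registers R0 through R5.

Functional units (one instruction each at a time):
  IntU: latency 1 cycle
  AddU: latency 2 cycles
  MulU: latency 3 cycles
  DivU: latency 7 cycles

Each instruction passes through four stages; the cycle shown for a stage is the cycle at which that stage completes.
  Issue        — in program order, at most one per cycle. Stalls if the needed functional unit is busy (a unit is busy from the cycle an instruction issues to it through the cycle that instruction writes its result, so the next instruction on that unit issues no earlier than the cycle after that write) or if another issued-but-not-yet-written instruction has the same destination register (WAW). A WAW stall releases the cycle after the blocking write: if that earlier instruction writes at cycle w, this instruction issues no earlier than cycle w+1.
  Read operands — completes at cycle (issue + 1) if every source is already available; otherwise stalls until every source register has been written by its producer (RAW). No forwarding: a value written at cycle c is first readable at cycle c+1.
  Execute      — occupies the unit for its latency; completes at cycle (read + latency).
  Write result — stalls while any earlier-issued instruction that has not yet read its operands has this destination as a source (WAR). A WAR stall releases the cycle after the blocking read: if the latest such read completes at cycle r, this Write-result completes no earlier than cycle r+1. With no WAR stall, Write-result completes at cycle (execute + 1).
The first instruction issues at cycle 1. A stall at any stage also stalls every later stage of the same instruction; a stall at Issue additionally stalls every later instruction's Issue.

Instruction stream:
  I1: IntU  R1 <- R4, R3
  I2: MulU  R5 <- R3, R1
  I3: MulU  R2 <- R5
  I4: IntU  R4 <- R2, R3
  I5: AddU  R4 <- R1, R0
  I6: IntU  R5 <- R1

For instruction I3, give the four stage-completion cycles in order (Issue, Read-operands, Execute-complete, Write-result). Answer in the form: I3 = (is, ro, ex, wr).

I3 = (10, 11, 14, 15)

t=1  I1 issues→IntU
t=2  I1 reads | I2 issues→MulU
t=3  I1 exec-done
t=4  I1 writes R1
t=5  I2 reads
t=8  I2 exec-done
t=9  I2 writes R5
t=10  I3 issues→MulU
t=11  I3 reads | I4 issues→IntU
t=14  I3 exec-done
t=15  I3 writes R2
t=16  I4 reads
t=17  I4 exec-done
t=18  I4 writes R4
t=19  I5 issues→AddU
t=20  I5 reads | I6 issues→IntU
t=21  I6 reads
t=22  I5 exec-done | I6 exec-done
t=23  I5 writes R4 | I6 writes R5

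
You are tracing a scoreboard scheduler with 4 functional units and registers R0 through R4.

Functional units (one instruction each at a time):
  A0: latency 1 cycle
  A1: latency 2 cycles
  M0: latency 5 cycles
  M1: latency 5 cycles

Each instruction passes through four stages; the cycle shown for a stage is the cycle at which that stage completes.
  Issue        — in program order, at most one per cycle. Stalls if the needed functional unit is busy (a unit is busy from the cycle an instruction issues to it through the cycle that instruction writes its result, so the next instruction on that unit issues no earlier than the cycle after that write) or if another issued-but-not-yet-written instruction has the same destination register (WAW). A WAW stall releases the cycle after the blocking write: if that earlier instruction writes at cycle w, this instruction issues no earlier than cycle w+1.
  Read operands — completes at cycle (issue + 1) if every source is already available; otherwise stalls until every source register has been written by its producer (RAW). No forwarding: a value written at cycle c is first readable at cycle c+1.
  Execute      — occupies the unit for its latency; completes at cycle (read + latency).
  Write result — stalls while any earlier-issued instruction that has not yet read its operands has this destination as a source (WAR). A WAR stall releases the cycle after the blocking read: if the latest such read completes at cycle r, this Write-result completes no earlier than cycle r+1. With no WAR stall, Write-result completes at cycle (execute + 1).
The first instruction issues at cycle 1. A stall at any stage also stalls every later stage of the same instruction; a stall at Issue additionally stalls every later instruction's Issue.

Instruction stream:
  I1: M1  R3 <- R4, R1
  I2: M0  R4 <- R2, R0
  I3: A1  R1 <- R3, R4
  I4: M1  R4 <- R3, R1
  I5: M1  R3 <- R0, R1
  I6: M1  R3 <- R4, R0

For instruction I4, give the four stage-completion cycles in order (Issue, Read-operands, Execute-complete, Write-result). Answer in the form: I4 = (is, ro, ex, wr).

t=1  issue I1 (M1)
t=2  I1 read-ops · issue I2 (M0)
t=3  I2 read-ops · issue I3 (A1)
t=7  I1 finished on M1
t=8  I1→R3 · I2 finished on M0
t=9  I2→R4
t=10  I3 read-ops · issue I4 (M1)
t=12  I3 finished on A1
t=13  I3→R1
t=14  I4 read-ops
t=19  I4 finished on M1
t=20  I4→R4
t=21  issue I5 (M1)
t=22  I5 read-ops
t=27  I5 finished on M1
t=28  I5→R3
t=29  issue I6 (M1)
t=30  I6 read-ops
t=35  I6 finished on M1
t=36  I6→R3

I4 = (10, 14, 19, 20)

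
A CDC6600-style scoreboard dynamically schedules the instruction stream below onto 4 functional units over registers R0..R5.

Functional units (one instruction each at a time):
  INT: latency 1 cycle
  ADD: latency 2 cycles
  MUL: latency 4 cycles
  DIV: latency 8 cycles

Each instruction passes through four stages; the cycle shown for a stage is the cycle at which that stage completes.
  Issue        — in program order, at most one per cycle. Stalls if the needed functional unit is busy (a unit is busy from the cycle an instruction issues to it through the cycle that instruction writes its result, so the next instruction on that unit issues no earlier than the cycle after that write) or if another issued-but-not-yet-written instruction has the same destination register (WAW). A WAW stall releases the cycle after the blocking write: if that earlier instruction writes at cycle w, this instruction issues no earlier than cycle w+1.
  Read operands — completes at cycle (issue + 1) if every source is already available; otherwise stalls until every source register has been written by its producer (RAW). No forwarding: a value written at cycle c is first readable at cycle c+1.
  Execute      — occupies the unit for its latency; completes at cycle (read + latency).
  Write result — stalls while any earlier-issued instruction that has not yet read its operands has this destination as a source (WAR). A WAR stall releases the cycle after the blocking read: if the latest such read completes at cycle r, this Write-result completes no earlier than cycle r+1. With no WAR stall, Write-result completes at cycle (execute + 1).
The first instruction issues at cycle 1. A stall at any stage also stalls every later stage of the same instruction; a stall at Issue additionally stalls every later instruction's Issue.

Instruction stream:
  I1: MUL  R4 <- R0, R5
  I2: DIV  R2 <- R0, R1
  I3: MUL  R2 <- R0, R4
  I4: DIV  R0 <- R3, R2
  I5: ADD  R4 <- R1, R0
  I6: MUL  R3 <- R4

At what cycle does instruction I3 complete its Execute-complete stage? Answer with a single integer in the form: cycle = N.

1) issue 1, read 2, done 6, write 7
2) issue 2, read 3, done 11, write 12
3) issue 13, read 14, done 18, write 19  <WAW R2: wait I2 write@12>
4) issue 14, read 20, done 28, write 29  <RAW R2: wait I3 write@19>
5) issue 15, read 30, done 32, write 33  <RAW R0: wait I4 write@29>
6) issue 20, read 34, done 38, write 39  <struct: MUL busy until I3 writes@19 / RAW R4: wait I5 write@33>

cycle = 18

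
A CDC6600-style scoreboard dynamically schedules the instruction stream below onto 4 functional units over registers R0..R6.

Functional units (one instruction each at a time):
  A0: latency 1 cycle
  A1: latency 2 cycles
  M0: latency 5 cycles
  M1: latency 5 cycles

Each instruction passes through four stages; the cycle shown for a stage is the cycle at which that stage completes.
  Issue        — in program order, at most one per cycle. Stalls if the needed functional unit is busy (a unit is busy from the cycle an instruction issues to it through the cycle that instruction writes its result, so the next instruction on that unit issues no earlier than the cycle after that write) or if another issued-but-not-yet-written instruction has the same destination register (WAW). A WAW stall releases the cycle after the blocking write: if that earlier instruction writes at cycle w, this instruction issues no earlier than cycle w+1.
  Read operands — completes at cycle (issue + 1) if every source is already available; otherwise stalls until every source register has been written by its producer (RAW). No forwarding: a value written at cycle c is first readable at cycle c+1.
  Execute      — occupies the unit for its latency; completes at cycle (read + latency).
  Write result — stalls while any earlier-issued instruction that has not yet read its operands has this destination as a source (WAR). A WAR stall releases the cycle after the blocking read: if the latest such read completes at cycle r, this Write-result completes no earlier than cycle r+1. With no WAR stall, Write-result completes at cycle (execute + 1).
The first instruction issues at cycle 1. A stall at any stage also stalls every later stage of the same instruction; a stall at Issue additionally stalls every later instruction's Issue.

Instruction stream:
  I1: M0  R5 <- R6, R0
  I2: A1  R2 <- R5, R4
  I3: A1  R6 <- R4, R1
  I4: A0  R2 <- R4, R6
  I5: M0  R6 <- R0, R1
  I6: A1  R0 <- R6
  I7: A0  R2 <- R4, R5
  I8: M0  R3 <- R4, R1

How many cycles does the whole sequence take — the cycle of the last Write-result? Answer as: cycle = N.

cycle = 33

I1 -> (1, 2, 7, 8)
I2 -> (2, 9, 11, 12)  // RAW R5: wait I1 write@8
I3 -> (13, 14, 16, 17)  // struct: A1 busy until I2 writes@12
I4 -> (14, 18, 19, 20)  // RAW R6: wait I3 write@17
I5 -> (18, 19, 24, 25)  // WAW R6: wait I3 write@17
I6 -> (19, 26, 28, 29)  // RAW R6: wait I5 write@25
I7 -> (21, 22, 23, 24)  // struct: A0 busy until I4 writes@20
I8 -> (26, 27, 32, 33)  // struct: M0 busy until I5 writes@25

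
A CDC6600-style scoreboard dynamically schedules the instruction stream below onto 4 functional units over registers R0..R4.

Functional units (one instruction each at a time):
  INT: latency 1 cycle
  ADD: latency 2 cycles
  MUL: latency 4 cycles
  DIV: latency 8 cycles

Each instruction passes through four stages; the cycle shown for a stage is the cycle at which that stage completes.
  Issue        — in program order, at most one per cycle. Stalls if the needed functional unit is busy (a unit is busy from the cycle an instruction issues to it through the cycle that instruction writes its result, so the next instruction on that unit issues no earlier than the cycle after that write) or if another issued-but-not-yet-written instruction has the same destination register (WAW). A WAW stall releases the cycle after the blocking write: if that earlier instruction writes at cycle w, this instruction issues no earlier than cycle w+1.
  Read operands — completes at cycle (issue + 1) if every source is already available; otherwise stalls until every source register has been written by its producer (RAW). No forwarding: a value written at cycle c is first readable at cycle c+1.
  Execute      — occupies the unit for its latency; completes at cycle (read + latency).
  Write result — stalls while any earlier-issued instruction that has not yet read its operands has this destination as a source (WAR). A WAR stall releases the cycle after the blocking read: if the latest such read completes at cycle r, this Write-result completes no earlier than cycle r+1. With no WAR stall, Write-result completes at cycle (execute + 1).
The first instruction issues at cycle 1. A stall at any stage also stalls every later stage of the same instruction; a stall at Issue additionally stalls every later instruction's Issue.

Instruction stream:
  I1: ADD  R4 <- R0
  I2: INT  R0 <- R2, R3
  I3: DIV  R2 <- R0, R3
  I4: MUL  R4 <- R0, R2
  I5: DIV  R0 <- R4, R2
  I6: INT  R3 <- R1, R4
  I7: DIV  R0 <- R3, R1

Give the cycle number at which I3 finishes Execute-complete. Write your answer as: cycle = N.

cycle = 14

cycle 1: I1 issues→ADD
cycle 2: I1 reads, I2 issues→INT
cycle 3: I2 reads, I3 issues→DIV
cycle 4: I1 exec-done, I2 exec-done
cycle 5: I1 writes R4, I2 writes R0
cycle 6: I3 reads, I4 issues→MUL
cycle 14: I3 exec-done
cycle 15: I3 writes R2
cycle 16: I4 reads, I5 issues→DIV
cycle 17: I6 issues→INT
cycle 20: I4 exec-done
cycle 21: I4 writes R4
cycle 22: I5 reads, I6 reads
cycle 23: I6 exec-done
cycle 24: I6 writes R3
cycle 30: I5 exec-done
cycle 31: I5 writes R0
cycle 32: I7 issues→DIV
cycle 33: I7 reads
cycle 41: I7 exec-done
cycle 42: I7 writes R0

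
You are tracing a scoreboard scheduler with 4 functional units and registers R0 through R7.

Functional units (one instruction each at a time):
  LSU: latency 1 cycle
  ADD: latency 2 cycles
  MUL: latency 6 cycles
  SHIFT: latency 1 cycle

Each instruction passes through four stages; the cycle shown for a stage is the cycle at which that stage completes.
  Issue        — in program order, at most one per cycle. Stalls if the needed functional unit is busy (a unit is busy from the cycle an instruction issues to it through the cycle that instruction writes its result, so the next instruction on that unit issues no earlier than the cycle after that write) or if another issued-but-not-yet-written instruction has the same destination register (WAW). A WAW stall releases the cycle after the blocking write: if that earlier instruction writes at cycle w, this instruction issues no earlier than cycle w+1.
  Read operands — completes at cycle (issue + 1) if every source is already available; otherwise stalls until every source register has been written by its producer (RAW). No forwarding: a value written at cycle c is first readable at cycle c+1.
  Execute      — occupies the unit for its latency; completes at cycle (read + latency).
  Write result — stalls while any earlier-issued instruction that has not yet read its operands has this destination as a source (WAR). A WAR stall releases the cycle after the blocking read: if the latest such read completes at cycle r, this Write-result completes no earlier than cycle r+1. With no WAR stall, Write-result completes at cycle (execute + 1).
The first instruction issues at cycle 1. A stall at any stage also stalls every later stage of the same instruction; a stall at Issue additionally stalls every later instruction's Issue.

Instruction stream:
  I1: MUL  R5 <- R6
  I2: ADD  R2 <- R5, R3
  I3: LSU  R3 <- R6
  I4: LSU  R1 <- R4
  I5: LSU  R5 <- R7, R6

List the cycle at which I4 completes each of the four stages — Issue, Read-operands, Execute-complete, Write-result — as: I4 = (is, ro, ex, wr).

I4 = (12, 13, 14, 15)

[I1] 1/2/8/9
[I2] 2/10/12/13  (RAW R5: wait I1 write@9)
[I3] 3/4/5/11  (WAR R3: wait I2 read@10)
[I4] 12/13/14/15  (struct: LSU busy until I3 writes@11)
[I5] 16/17/18/19  (struct: LSU busy until I4 writes@15)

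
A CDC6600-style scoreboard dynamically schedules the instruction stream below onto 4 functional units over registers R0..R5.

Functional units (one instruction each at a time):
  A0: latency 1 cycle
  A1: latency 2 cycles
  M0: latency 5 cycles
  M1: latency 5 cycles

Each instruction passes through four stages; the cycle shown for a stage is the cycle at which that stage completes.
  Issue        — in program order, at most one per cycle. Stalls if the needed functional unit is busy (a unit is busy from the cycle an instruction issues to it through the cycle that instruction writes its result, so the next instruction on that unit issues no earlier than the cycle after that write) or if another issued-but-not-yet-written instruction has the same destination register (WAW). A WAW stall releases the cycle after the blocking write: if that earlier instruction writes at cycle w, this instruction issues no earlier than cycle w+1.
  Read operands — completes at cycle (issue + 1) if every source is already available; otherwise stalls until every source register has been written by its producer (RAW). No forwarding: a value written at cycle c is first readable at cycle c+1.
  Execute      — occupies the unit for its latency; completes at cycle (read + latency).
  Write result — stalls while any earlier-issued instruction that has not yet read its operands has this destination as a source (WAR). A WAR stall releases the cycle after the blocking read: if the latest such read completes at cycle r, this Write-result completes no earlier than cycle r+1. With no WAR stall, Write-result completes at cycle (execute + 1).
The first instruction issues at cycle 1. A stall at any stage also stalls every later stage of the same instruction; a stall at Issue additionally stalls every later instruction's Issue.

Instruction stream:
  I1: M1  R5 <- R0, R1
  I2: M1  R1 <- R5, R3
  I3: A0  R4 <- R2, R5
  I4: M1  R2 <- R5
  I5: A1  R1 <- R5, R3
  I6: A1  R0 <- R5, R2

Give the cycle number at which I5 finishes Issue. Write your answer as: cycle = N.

[I1] 1/2/7/8
[I2] 9/10/15/16  (struct: M1 busy until I1 writes@8)
[I3] 10/11/12/13
[I4] 17/18/23/24  (struct: M1 busy until I2 writes@16)
[I5] 18/19/21/22
[I6] 23/25/27/28  (struct: A1 busy until I5 writes@22; RAW R2: wait I4 write@24)

cycle = 18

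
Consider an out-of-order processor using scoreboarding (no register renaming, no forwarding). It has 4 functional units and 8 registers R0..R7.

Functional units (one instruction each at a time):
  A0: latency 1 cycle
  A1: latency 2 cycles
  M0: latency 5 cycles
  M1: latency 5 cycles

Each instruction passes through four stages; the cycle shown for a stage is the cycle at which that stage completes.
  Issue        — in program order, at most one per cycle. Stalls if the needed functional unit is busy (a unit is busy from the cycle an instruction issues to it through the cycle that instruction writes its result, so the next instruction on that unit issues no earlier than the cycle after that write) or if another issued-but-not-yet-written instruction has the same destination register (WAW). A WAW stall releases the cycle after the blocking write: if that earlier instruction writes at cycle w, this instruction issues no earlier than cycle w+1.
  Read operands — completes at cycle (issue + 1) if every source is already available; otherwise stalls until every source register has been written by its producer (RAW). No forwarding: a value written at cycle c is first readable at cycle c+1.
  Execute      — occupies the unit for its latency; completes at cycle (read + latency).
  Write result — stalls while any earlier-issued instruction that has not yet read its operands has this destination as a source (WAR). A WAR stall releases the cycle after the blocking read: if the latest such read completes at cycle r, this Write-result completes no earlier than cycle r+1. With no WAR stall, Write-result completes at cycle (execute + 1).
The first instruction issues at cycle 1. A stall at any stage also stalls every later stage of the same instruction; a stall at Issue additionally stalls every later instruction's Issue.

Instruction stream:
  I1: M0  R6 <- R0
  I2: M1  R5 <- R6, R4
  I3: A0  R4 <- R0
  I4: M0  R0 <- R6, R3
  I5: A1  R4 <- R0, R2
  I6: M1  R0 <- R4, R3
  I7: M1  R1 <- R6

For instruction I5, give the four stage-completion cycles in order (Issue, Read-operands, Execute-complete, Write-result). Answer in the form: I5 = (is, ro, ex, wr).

I1 -> (1, 2, 7, 8)
I2 -> (2, 9, 14, 15)  // RAW R6: wait I1 write@8
I3 -> (3, 4, 5, 10)  // WAR R4: wait I2 read@9
I4 -> (9, 10, 15, 16)  // struct: M0 busy until I1 writes@8
I5 -> (11, 17, 19, 20)  // WAW R4: wait I3 write@10, RAW R0: wait I4 write@16
I6 -> (17, 21, 26, 27)  // WAW R0: wait I4 write@16, RAW R4: wait I5 write@20
I7 -> (28, 29, 34, 35)  // struct: M1 busy until I6 writes@27

I5 = (11, 17, 19, 20)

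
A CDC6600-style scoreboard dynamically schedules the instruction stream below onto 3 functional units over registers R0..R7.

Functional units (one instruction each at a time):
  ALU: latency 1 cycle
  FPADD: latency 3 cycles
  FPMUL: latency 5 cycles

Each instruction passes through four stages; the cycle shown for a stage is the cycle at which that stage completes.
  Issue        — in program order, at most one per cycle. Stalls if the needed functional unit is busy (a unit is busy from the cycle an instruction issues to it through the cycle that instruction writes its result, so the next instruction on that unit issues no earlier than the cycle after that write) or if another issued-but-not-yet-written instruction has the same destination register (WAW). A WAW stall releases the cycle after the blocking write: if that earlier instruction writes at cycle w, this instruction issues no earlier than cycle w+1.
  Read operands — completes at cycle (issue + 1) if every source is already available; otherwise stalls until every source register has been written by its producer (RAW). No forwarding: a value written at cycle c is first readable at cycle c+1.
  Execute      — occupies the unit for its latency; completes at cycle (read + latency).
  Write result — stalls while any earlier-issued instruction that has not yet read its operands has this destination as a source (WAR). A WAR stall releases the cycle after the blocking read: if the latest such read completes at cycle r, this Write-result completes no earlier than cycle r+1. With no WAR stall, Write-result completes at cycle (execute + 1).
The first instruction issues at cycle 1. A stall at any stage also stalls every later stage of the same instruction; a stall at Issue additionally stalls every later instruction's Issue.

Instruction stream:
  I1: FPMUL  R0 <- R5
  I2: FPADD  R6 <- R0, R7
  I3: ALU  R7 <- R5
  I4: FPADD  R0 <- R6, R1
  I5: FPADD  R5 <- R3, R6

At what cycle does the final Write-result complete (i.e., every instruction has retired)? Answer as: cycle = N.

cycle = 25

I1: IS=1 RO=2 EX=7 WR=8
I2: IS=2 RO=9 EX=12 WR=13  [RAW R0: wait I1 write@8]
I3: IS=3 RO=4 EX=5 WR=10  [WAR R7: wait I2 read@9]
I4: IS=14 RO=15 EX=18 WR=19  [struct: FPADD busy until I2 writes@13]
I5: IS=20 RO=21 EX=24 WR=25  [struct: FPADD busy until I4 writes@19]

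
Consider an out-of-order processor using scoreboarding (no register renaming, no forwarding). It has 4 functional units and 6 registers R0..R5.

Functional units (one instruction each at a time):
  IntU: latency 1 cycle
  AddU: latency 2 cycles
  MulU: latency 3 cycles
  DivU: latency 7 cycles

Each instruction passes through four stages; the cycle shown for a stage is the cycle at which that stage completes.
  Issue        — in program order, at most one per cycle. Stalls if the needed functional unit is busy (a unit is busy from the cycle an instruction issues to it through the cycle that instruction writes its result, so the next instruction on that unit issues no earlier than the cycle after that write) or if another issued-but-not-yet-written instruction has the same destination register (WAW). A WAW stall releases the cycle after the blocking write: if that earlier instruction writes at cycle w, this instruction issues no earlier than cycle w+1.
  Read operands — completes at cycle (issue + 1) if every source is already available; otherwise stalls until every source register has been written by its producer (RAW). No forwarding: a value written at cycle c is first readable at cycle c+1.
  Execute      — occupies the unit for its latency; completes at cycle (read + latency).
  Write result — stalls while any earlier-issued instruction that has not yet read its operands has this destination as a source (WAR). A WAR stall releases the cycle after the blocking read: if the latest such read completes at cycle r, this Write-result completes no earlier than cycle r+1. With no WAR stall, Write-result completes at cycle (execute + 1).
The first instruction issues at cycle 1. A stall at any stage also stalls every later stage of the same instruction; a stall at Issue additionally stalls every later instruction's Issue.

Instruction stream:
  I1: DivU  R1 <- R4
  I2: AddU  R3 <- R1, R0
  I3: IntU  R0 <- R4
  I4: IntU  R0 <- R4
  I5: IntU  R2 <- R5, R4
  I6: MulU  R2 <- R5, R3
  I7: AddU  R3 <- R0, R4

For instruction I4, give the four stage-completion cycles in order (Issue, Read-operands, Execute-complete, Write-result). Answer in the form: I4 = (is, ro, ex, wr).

cycle 1: I1 dispatched to DivU
cycle 2: I1 operands ready, I2 dispatched to AddU
cycle 3: I3 dispatched to IntU
cycle 4: I3 operands ready
cycle 5: I3 complete
cycle 9: I1 complete
cycle 10: R1←I1
cycle 11: I2 operands ready
cycle 12: R0←I3
cycle 13: I2 complete, I4 dispatched to IntU
cycle 14: R3←I2, I4 operands ready
cycle 15: I4 complete
cycle 16: R0←I4
cycle 17: I5 dispatched to IntU
cycle 18: I5 operands ready
cycle 19: I5 complete
cycle 20: R2←I5
cycle 21: I6 dispatched to MulU
cycle 22: I6 operands ready, I7 dispatched to AddU
cycle 23: I7 operands ready
cycle 25: I6 complete, I7 complete
cycle 26: R2←I6, R3←I7

I4 = (13, 14, 15, 16)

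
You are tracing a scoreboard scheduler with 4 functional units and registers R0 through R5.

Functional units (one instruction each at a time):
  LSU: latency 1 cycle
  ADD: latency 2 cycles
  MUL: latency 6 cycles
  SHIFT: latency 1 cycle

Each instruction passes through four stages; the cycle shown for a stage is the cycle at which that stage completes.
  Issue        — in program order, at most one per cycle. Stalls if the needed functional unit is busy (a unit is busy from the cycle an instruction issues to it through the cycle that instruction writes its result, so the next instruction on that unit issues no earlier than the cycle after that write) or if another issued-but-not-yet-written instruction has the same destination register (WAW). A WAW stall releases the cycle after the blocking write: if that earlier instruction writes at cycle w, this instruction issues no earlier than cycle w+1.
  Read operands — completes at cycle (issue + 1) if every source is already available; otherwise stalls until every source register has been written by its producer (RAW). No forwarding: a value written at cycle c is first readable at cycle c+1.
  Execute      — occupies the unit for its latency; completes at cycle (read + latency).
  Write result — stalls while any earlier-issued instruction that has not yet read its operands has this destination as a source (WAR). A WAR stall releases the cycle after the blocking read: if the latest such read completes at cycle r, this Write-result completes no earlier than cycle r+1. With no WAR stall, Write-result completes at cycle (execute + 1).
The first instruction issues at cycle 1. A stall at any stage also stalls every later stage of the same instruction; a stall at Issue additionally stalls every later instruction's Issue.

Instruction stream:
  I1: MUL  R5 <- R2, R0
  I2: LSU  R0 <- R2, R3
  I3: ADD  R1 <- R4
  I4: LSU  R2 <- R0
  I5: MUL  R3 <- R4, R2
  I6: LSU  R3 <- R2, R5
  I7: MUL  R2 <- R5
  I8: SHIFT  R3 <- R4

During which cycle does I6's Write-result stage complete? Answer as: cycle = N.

cycle 1: I1 issues→MUL
cycle 2: I1 reads; I2 issues→LSU
cycle 3: I2 reads; I3 issues→ADD
cycle 4: I2 exec-done; I3 reads
cycle 5: I2 writes R0
cycle 6: I3 exec-done; I4 issues→LSU
cycle 7: I3 writes R1; I4 reads
cycle 8: I1 exec-done; I4 exec-done
cycle 9: I1 writes R5; I4 writes R2
cycle 10: I5 issues→MUL
cycle 11: I5 reads
cycle 17: I5 exec-done
cycle 18: I5 writes R3
cycle 19: I6 issues→LSU
cycle 20: I6 reads; I7 issues→MUL
cycle 21: I6 exec-done; I7 reads
cycle 22: I6 writes R3
cycle 23: I8 issues→SHIFT
cycle 24: I8 reads
cycle 25: I8 exec-done
cycle 26: I8 writes R3
cycle 27: I7 exec-done
cycle 28: I7 writes R2

cycle = 22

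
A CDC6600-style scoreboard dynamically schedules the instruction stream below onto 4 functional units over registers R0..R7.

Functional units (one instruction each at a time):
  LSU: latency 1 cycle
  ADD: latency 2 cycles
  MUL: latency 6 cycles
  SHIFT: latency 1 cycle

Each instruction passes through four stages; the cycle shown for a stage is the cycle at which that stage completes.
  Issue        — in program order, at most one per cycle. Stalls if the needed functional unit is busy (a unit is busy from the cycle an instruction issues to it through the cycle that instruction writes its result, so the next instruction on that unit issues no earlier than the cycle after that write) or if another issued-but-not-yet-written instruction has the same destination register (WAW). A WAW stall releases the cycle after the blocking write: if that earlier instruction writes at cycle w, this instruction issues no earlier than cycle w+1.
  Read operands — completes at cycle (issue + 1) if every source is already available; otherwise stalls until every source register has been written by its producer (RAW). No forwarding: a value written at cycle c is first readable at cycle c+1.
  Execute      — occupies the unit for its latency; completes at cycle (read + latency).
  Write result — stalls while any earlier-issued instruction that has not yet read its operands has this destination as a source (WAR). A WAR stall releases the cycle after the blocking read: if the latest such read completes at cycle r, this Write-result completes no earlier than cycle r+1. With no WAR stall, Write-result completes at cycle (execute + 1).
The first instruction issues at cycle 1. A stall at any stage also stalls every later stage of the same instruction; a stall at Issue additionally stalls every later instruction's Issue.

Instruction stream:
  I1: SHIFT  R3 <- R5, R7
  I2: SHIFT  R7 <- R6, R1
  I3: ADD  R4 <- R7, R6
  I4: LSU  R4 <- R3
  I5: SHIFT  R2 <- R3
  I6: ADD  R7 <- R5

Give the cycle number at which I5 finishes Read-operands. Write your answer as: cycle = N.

cycle = 15

  I1 | 1 | 2 | 3 | 4
  I2 | 5 | 6 | 7 | 8   struct: SHIFT busy until I1 writes@4
  I3 | 6 | 9 | 11 | 12   RAW R7: wait I2 write@8
  I4 | 13 | 14 | 15 | 16   WAW R4: wait I3 write@12
  I5 | 14 | 15 | 16 | 17
  I6 | 15 | 16 | 18 | 19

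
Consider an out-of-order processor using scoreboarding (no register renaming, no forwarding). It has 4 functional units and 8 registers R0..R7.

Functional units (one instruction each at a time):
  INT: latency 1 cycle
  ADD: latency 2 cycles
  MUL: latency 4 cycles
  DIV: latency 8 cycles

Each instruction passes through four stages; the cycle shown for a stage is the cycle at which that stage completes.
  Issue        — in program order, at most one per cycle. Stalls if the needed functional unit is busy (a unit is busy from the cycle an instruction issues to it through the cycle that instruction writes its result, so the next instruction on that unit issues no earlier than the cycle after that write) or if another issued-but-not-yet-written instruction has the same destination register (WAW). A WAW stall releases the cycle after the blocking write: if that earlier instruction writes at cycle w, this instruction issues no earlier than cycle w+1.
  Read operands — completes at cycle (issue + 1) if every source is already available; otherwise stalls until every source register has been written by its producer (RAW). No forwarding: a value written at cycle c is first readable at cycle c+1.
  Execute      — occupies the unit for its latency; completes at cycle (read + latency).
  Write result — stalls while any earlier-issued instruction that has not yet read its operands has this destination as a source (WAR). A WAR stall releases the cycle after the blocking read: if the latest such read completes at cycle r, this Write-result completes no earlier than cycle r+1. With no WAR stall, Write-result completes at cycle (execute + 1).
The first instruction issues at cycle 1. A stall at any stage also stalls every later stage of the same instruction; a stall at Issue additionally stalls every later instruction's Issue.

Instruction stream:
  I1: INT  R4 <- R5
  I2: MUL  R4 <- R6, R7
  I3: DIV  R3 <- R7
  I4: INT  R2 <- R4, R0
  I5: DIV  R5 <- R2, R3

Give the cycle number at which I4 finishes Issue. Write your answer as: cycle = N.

I1: IS=1 RO=2 EX=3 WR=4
I2: IS=5 RO=6 EX=10 WR=11  [WAW R4: wait I1 write@4]
I3: IS=6 RO=7 EX=15 WR=16
I4: IS=7 RO=12 EX=13 WR=14  [RAW R4: wait I2 write@11]
I5: IS=17 RO=18 EX=26 WR=27  [struct: DIV busy until I3 writes@16]

cycle = 7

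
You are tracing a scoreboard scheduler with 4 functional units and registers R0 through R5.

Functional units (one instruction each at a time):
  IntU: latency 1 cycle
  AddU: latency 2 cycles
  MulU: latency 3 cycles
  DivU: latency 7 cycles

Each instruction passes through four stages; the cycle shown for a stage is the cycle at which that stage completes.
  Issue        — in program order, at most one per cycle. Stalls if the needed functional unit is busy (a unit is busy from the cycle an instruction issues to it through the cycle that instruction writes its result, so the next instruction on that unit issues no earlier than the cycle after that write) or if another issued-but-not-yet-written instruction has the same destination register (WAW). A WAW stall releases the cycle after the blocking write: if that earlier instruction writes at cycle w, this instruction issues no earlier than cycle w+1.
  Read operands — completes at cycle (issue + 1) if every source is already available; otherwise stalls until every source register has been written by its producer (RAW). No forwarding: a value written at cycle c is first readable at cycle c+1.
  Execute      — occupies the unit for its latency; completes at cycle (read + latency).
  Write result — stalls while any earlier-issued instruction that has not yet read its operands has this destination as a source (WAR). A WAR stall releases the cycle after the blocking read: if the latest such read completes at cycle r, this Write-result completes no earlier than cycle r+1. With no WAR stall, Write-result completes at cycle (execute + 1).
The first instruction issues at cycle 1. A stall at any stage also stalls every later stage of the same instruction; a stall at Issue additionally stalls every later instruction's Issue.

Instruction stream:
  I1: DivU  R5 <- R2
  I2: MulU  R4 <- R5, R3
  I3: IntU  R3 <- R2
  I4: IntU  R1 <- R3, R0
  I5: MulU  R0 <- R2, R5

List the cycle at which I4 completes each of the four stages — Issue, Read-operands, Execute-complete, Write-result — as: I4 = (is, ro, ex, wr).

I4 = (13, 14, 15, 16)

[1] I1→DivU
[2] I1 RO, I2→MulU
[3] I3→IntU
[4] I3 RO
[5] I3 EX
[9] I1 EX
[10] I1 WR R5
[11] I2 RO
[12] I3 WR R3
[13] I4→IntU
[14] I2 EX, I4 RO
[15] I2 WR R4, I4 EX
[16] I4 WR R1, I5→MulU
[17] I5 RO
[20] I5 EX
[21] I5 WR R0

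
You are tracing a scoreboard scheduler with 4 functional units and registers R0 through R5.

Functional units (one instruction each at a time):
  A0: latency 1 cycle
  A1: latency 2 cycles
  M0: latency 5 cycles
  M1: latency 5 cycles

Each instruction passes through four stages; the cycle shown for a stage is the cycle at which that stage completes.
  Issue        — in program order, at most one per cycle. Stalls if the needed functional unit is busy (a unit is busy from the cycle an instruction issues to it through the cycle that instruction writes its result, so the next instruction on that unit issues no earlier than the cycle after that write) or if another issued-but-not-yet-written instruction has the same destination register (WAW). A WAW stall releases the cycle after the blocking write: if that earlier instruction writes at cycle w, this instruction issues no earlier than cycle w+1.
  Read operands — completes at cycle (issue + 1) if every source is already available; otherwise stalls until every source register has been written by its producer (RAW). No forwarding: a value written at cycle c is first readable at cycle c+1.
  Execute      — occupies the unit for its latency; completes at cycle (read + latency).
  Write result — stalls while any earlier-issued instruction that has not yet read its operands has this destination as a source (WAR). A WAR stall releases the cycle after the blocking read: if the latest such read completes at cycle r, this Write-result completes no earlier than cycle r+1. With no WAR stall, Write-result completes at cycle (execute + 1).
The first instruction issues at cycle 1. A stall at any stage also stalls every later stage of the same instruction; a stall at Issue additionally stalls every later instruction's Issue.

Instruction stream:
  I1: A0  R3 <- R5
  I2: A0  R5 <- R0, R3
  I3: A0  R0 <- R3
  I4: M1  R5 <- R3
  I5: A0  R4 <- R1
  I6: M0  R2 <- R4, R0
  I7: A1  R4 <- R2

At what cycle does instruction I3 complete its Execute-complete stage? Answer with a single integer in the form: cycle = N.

[I1] 1/2/3/4
[I2] 5/6/7/8  (struct: A0 busy until I1 writes@4)
[I3] 9/10/11/12  (struct: A0 busy until I2 writes@8)
[I4] 10/11/16/17
[I5] 13/14/15/16  (struct: A0 busy until I3 writes@12)
[I6] 14/17/22/23  (RAW R4: wait I5 write@16)
[I7] 17/24/26/27  (WAW R4: wait I5 write@16; RAW R2: wait I6 write@23)

cycle = 11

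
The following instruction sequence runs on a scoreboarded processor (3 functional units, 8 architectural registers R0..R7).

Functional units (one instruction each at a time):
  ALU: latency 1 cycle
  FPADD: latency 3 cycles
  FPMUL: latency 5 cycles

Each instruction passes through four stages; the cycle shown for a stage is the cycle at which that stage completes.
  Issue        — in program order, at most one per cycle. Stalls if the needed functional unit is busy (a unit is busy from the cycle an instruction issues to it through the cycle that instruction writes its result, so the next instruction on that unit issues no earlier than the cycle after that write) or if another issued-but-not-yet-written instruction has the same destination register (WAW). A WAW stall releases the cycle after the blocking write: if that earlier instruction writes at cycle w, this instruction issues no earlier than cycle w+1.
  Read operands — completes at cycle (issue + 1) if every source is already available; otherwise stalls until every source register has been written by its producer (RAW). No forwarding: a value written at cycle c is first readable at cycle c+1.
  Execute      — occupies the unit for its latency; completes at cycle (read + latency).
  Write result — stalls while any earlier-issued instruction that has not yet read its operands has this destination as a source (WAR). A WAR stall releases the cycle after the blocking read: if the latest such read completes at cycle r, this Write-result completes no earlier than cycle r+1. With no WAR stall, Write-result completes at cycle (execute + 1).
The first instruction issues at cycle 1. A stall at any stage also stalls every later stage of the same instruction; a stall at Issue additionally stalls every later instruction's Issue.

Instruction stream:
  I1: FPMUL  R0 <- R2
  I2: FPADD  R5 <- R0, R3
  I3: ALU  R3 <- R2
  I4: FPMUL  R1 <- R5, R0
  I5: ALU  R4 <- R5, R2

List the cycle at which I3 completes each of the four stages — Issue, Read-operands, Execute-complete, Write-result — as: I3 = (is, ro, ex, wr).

1) issue 1, read 2, done 7, write 8
2) issue 2, read 9, done 12, write 13  <RAW R0: wait I1 write@8>
3) issue 3, read 4, done 5, write 10  <WAR R3: wait I2 read@9>
4) issue 9, read 14, done 19, write 20  <struct: FPMUL busy until I1 writes@8 / RAW R5: wait I2 write@13>
5) issue 11, read 14, done 15, write 16  <struct: ALU busy until I3 writes@10 / RAW R5: wait I2 write@13>

I3 = (3, 4, 5, 10)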